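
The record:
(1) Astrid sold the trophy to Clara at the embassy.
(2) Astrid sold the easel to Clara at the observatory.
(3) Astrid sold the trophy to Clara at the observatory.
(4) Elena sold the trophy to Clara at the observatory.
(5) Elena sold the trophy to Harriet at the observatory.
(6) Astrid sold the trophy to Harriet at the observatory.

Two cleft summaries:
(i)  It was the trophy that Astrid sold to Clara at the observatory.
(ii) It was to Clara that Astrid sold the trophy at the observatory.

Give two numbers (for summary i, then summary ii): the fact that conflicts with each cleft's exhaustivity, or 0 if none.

2, 6

Summary (i) focuses "the trophy" (the thing); background same agent, recipient, setting (Astrid / Clara / at the observatory). Fact (2) matches that background with thing = the easel — refutes (i).
Summary (ii) focuses "Clara" (the recipient); background same agent, thing, setting (Astrid / the trophy / at the observatory). Fact (6) matches that background with recipient = Harriet — refutes (ii).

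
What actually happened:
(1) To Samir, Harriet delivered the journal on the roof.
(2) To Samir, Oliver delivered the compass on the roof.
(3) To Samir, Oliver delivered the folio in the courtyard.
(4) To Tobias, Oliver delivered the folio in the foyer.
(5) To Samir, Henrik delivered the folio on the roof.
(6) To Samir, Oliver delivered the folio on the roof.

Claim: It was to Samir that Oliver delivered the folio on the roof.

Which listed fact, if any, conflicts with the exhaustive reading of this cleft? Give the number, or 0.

Focus of the cleft: "Samir" (the recipient). Presupposed background: same agent, thing, setting (Oliver / the folio / on the roof).
The exhaustive reading says no other recipient fits that background.
No listed fact matches the background with a different recipient. Exhaustivity holds.

0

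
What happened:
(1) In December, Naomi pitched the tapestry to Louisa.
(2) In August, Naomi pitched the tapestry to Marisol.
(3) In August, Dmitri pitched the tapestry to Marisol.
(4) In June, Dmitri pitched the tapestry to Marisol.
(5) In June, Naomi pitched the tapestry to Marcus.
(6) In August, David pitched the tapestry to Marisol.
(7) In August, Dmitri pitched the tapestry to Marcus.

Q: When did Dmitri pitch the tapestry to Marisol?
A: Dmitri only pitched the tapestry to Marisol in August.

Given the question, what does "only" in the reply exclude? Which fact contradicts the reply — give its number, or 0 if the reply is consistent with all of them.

4

The question "When did ...?" targets the setting, so in the reply the focus falls on "in August".
"Only" then excludes alternative settings while the background — agent = Dmitri, thing = the tapestry, recipient = Marisol — is held fixed.
Fact (4) shares the background with a different setting (in June) — counterexample.
(Fact (7) would refute a reading with focus on the recipient — but that is not what the question asks.)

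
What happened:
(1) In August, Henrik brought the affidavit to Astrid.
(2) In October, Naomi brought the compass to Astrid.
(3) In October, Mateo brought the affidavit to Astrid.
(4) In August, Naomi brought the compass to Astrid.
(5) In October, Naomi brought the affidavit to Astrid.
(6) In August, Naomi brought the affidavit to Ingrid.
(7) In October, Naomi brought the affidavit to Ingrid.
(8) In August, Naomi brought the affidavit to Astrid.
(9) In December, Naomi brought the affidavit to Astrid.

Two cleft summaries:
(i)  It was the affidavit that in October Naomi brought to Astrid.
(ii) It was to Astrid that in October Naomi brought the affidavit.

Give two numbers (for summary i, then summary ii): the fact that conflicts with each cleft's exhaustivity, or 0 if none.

(i): focus "the affidavit". Looking for Naomi as agent and Astrid as recipient and in October as setting with some other thing — fact (2) has the compass there. Refuted.
(ii): focus "Astrid". Looking for Naomi as agent and the affidavit as thing and in October as setting with some other recipient — fact (7) has Ingrid there. Refuted.

2, 7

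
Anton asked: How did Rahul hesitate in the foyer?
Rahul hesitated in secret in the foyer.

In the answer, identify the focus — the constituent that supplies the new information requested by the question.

in secret

The wh-word "how" asks about the manner.
In the answer, "Rahul" and "in the foyer" are given — repeated from the question.
The constituent filling the manner gap is "in secret"; that is the focus and would carry nuclear stress.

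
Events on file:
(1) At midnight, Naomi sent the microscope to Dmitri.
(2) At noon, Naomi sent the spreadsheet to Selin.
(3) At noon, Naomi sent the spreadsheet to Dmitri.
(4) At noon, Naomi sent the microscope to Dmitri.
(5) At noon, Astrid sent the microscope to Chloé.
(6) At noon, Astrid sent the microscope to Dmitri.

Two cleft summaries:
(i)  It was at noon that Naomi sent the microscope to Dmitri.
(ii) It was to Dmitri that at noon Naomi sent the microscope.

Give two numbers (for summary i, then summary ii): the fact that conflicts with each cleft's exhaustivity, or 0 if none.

1, 0

Summary (i) focuses "at noon" (the setting); background same agent, thing, recipient (Naomi / the microscope / Dmitri). Fact (1) matches that background with setting = at midnight — refutes (i).
Summary (ii) focuses "Dmitri" (the recipient); background same agent, thing, setting (Naomi / the microscope / at noon). No fact matches that background with a different recipient, so 0.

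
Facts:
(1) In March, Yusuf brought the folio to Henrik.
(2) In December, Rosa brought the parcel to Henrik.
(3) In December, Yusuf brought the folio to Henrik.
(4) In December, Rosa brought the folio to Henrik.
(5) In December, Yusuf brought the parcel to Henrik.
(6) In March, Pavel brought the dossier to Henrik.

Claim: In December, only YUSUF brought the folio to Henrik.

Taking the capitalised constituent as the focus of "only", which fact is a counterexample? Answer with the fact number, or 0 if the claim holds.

4

Focus (in capitals) is "Yusuf" — the agent. "Only" excludes alternative agents while holding fixed the folio as thing and Henrik as recipient and in December as setting.
Fact (4) matches on the folio as thing and Henrik as recipient and in December as setting, but has agent = Rosa instead. That refutes the claim.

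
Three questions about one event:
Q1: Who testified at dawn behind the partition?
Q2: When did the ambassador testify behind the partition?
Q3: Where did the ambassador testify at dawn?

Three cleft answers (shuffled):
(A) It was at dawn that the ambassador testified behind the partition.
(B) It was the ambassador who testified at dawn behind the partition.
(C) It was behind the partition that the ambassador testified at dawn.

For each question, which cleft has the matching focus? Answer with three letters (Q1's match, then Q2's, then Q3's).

Q1 asks about the subject (agent); cleft (B) focuses "the ambassador", which is the subject (agent) — so Q1 → B.
Q2 asks about the time; cleft (A) focuses "at dawn", which is the time — so Q2 → A.
Q3 asks about the location; cleft (C) focuses "behind the partition", which is the location — so Q3 → C.
Mapping: Q1→B, Q2→A, Q3→C.

BAC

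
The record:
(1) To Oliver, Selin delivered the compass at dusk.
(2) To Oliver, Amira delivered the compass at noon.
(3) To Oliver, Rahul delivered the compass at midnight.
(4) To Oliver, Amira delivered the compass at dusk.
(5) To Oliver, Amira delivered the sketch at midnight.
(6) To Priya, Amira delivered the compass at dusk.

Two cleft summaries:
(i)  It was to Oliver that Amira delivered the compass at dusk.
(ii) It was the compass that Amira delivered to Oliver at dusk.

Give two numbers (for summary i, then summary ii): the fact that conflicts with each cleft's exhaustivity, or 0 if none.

(i): focus "Oliver". Looking for agent = Amira, thing = the compass, setting = at dusk with some other recipient — fact (6) has Priya there. Refuted.
(ii): focus "the compass". No fact shares agent = Amira, recipient = Oliver, setting = at dusk with a different thing. 0.

6, 0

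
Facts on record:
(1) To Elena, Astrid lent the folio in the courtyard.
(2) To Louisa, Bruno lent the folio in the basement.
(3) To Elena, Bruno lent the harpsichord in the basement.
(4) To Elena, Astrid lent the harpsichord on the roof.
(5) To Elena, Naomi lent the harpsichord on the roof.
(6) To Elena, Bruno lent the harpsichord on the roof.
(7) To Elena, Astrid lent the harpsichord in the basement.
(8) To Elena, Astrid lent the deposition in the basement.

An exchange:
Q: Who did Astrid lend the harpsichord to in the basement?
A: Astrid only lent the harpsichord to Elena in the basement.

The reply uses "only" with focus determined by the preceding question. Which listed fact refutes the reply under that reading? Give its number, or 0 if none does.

The question "Who did ... to ...?" targets the recipient, so in the reply the focus falls on "Elena".
So "only" ranges over recipients; the rest (Astrid as agent and the harpsichord as thing and in the basement as setting) is presupposed.
No fact keeps Astrid as agent and the harpsichord as thing and in the basement as setting while changing the recipient; every other fact differs on something backgrounded. The reply stands.
(Fact (4) would refute a reading with focus on the setting — but that is not what the question asks.)

0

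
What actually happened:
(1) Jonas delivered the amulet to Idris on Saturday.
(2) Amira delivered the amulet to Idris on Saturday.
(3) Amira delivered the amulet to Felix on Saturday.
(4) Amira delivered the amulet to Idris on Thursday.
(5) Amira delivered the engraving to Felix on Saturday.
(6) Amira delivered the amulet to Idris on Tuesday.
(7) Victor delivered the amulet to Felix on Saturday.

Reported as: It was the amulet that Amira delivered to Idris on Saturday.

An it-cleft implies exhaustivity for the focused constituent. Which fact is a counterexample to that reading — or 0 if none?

The cleft puts "the amulet" in focus and presupposes the open proposition with same agent, recipient, setting (Amira / Idris / on Saturday).
The exhaustive reading says no other thing fits that background.
No listed fact matches the background with a different thing. Exhaustivity holds.

0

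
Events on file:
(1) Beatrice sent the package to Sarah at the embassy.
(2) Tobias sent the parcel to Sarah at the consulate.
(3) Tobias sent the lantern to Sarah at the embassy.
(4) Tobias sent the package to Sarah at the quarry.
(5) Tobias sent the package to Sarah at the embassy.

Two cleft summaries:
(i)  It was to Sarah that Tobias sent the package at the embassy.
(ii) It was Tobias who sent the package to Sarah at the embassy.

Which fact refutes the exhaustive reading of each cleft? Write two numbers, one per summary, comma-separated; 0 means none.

0, 1

(i): focus "Sarah". No fact shares agent = Tobias, thing = the package, setting = at the embassy with a different recipient. 0.
(ii): focus "Tobias". Looking for thing = the package, recipient = Sarah, setting = at the embassy with some other agent — fact (1) has Beatrice there. Refuted.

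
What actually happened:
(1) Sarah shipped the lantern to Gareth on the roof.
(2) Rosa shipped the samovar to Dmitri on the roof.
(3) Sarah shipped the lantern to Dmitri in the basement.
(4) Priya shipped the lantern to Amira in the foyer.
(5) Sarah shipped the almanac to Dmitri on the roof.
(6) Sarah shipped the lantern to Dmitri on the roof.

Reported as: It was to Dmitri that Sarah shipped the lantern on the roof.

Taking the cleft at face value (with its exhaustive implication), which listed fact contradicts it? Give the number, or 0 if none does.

Focus of the cleft: "Dmitri" (the recipient). Presupposed background: agent = Sarah, thing = the lantern, setting = on the roof.
The exhaustive reading says no other recipient fits that background.
But fact (1) also has agent = Sarah, thing = the lantern, setting = on the roof, with recipient = Gareth — so the exhaustive reading fails.

1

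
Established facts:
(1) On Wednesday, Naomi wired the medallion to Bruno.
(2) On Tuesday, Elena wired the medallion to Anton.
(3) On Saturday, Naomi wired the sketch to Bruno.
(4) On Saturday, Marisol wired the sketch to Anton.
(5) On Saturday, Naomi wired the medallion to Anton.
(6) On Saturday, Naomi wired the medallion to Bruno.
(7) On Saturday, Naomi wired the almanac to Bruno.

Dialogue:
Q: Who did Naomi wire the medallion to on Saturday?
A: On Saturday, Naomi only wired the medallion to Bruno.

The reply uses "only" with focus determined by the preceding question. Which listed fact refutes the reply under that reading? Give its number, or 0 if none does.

The question "Who did ... to ...?" targets the recipient, so in the reply the focus falls on "Bruno".
So "only" ranges over recipients; the rest (agent = Naomi, thing = the medallion, setting = on Saturday) is presupposed.
Fact (5) shares the background with a different recipient (Anton) — counterexample.
(Fact (1) would refute a reading with focus on the setting — but that is not what the question asks.)

5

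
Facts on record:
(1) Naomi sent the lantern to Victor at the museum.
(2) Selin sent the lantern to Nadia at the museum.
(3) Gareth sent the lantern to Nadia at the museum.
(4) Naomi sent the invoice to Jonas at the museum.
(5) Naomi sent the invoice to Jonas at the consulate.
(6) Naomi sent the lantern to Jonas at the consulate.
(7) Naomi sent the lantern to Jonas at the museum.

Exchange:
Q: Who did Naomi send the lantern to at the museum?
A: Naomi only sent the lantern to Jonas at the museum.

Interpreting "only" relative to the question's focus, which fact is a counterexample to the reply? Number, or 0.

1

Answering "Who did ... to ...?" puts focus on the recipient — here, "Jonas".
So "only" ranges over recipients; the rest (agent = Naomi, thing = the lantern, setting = at the museum) is presupposed.
Fact (1) shares the background with a different recipient (Victor) — counterexample.
(Fact (4) would refute a reading with focus on the thing — but that is not what the question asks.)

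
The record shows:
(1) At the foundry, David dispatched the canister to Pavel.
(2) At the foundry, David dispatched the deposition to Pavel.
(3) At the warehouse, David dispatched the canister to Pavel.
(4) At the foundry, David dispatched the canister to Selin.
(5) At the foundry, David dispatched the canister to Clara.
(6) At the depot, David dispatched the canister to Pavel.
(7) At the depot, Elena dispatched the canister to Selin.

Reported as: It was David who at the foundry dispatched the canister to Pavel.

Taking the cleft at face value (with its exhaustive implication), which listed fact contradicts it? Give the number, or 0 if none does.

0

The cleft puts "David" in focus and presupposes the open proposition with same thing, recipient, setting (the canister / Pavel / at the foundry).
The exhaustive reading says no other agent fits that background.
Every other fact differs from the presupposition on some backgrounded slot, so none challenges the exhaustivity.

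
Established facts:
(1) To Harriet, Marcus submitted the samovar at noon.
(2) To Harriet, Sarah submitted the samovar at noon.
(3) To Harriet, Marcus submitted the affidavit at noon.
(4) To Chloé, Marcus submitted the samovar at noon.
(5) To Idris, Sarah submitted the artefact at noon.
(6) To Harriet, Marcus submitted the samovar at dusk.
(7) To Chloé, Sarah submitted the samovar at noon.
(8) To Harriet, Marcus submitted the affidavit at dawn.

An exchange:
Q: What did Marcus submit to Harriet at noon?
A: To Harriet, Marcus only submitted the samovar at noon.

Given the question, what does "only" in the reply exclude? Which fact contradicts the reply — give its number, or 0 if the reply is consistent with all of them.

The question "What did ...?" targets the thing, so in the reply the focus falls on "the samovar".
So "only" ranges over things; the rest (Marcus as agent and Harriet as recipient and at noon as setting) is presupposed.
Fact (3) shares the background with a different thing (the affidavit) — counterexample.
(Fact (4) would refute a reading with focus on the recipient — but that is not what the question asks.)

3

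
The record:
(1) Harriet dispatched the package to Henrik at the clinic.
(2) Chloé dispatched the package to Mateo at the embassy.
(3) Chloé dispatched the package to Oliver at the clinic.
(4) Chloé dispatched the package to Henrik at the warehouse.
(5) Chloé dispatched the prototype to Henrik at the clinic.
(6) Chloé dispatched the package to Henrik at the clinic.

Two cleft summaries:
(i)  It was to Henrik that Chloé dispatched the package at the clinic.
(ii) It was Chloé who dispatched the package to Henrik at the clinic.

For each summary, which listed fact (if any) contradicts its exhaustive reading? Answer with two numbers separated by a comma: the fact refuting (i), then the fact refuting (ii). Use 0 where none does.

3, 1

(i): focus "Henrik". Looking for agent = Chloé, thing = the package, setting = at the clinic with some other recipient — fact (3) has Oliver there. Refuted.
(ii): focus "Chloé". Looking for thing = the package, recipient = Henrik, setting = at the clinic with some other agent — fact (1) has Harriet there. Refuted.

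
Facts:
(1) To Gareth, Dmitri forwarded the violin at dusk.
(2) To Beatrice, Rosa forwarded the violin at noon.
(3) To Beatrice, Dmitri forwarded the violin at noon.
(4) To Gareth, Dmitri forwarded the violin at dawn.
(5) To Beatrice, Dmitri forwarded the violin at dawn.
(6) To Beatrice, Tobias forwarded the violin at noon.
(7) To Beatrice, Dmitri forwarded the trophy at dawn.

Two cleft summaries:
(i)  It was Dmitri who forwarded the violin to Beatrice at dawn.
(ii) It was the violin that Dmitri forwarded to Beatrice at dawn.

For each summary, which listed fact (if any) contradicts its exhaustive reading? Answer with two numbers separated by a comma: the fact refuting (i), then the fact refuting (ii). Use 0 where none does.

Summary (i) focuses "Dmitri" (the agent); background thing = the violin, recipient = Beatrice, setting = at dawn. No fact matches that background with a different agent, so 0.
Summary (ii) focuses "the violin" (the thing); background agent = Dmitri, recipient = Beatrice, setting = at dawn. Fact (7) matches that background with thing = the trophy — refutes (ii).

0, 7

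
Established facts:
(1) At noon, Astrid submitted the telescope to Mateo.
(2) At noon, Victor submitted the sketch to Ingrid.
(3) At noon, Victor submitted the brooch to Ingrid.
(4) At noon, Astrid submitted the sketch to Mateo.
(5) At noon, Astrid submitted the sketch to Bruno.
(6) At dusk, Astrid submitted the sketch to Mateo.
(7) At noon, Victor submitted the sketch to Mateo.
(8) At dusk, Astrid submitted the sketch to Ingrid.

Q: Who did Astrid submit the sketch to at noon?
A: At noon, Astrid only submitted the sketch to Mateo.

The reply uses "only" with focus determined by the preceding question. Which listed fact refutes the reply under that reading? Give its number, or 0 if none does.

Answering "Who did ... to ...?" puts focus on the recipient — here, "Mateo".
So "only" ranges over recipients; the rest (Astrid as agent and the sketch as thing and at noon as setting) is presupposed.
Fact (5) shares the background with a different recipient (Bruno) — counterexample.
(Fact (6) would refute a reading with focus on the setting — but that is not what the question asks.)

5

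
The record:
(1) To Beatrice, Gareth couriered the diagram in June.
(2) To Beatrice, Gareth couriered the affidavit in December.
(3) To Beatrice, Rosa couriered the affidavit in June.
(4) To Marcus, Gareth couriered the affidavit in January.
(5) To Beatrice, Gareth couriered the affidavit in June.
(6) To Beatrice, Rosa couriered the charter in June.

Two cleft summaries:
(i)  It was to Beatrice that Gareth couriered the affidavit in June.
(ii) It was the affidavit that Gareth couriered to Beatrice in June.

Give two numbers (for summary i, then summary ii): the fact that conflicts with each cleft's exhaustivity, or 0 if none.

0, 1

Summary (i) focuses "Beatrice" (the recipient); background same agent, thing, setting (Gareth / the affidavit / in June). No fact matches that background with a different recipient, so 0.
Summary (ii) focuses "the affidavit" (the thing); background same agent, recipient, setting (Gareth / Beatrice / in June). Fact (1) matches that background with thing = the diagram — refutes (ii).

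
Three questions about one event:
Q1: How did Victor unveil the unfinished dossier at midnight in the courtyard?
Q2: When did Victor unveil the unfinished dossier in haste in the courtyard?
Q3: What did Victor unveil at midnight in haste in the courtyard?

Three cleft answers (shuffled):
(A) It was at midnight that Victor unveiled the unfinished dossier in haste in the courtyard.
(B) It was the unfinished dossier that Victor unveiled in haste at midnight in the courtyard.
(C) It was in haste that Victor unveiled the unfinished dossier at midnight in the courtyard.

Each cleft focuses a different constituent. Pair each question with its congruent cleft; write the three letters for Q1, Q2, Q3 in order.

Q1 asks about the manner; cleft (C) focuses "in haste", which is the manner — so Q1 → C.
Q2 asks about the time; cleft (A) focuses "at midnight", which is the time — so Q2 → A.
Q3 asks about the direct object; cleft (B) focuses "the unfinished dossier", which is the direct object — so Q3 → B.
Mapping: Q1→C, Q2→A, Q3→B.

CAB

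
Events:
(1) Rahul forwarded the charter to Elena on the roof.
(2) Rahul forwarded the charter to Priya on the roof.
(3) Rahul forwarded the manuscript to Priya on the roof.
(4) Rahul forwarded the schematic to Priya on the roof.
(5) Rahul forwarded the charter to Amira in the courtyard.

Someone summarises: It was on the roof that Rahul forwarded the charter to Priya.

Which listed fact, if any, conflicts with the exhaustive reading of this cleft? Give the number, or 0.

Focus of the cleft: "on the roof" (the setting). Presupposed background: agent = Rahul, thing = the charter, recipient = Priya.
Exhaustivity: on the roof is the only setting satisfying that background.
No listed fact matches the background with a different setting. Exhaustivity holds.

0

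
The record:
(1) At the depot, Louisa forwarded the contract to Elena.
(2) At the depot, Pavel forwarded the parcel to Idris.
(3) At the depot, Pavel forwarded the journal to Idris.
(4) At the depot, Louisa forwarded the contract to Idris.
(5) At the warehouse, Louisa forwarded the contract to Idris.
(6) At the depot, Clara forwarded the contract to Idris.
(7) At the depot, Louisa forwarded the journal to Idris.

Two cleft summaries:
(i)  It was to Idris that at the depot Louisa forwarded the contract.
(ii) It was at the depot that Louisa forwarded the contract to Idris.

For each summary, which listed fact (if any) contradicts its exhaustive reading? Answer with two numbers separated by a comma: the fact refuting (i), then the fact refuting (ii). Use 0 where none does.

1, 5

Summary (i) focuses "Idris" (the recipient); background Louisa as agent and the contract as thing and at the depot as setting. Fact (1) matches that background with recipient = Elena — refutes (i).
Summary (ii) focuses "at the depot" (the setting); background Louisa as agent and the contract as thing and Idris as recipient. Fact (5) matches that background with setting = at the warehouse — refutes (ii).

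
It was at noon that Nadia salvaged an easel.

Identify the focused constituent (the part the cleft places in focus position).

In an it-cleft "It was X that/who ...", the clefted constituent X is the focus; the that/who-clause expresses the presupposed open proposition.
Here the focus is "at noon". The backgrounded (presupposed) material includes "Nadia" and "an easel".

at noon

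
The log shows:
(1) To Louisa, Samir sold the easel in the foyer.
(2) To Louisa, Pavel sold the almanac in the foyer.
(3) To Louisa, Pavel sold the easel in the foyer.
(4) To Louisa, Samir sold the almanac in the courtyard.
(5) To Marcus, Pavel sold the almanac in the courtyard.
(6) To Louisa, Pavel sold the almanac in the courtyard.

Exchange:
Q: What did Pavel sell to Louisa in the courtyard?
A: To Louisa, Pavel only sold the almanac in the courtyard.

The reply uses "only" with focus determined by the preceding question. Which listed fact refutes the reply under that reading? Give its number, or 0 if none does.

0

The question "What did ...?" targets the thing, so in the reply the focus falls on "the almanac".
"Only" then excludes alternative things while the background — agent = Pavel, recipient = Louisa, setting = in the courtyard — is held fixed.
No fact keeps agent = Pavel, recipient = Louisa, setting = in the courtyard while changing the thing; every other fact differs on something backgrounded. The reply stands.
(Fact (5) would refute a reading with focus on the recipient — but that is not what the question asks.)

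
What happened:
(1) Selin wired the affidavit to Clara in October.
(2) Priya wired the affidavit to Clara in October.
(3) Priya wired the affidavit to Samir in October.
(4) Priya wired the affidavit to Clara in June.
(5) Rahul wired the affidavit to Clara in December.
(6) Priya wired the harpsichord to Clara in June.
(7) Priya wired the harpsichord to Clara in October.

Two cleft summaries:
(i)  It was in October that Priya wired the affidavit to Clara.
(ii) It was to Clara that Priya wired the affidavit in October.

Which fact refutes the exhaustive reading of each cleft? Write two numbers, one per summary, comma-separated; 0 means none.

Summary (i) focuses "in October" (the setting); background same agent, thing, recipient (Priya / the affidavit / Clara). Fact (4) matches that background with setting = in June — refutes (i).
Summary (ii) focuses "Clara" (the recipient); background same agent, thing, setting (Priya / the affidavit / in October). Fact (3) matches that background with recipient = Samir — refutes (ii).

4, 3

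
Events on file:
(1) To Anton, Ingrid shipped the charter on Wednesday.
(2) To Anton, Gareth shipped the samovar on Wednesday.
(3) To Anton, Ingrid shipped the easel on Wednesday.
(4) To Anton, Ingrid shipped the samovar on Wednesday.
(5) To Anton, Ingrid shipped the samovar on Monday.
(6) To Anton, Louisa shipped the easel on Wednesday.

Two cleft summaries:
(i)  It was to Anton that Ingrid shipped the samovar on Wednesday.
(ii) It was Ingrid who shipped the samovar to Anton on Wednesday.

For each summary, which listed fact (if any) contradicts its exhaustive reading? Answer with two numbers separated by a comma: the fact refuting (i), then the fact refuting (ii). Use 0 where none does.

(i): focus "Anton". No fact shares same agent, thing, setting (Ingrid / the samovar / on Wednesday) with a different recipient. 0.
(ii): focus "Ingrid". Looking for same thing, recipient, setting (the samovar / Anton / on Wednesday) with some other agent — fact (2) has Gareth there. Refuted.

0, 2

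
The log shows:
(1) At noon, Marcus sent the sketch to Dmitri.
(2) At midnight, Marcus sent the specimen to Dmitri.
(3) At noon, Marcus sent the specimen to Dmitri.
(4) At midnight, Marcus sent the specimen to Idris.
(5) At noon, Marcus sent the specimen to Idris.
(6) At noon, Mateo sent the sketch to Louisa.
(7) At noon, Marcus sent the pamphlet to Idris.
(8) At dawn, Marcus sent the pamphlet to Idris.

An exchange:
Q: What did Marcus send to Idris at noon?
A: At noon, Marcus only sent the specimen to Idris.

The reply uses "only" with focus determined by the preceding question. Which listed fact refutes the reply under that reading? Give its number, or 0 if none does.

7

The question "What did ...?" targets the thing, so in the reply the focus falls on "the specimen".
"Only" then excludes alternative things while the background — agent = Marcus, recipient = Idris, setting = at noon — is held fixed.
Fact (7) keeps agent = Marcus, recipient = Idris, setting = at noon but has thing = the pamphlet; that refutes the reply.
(Fact (4) would refute a reading with focus on the setting — but that is not what the question asks.)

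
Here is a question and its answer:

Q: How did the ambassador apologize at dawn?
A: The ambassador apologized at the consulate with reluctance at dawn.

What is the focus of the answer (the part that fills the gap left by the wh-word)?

The wh-word "how" asks about the manner.
In the answer, "the ambassador" and "at dawn" are given — repeated from the question.
"at the consulate" is also new, but it specifies the location, which is not what the question asks about — so it is not the focus.
The constituent filling the manner gap is "with reluctance"; that is the focus.

with reluctance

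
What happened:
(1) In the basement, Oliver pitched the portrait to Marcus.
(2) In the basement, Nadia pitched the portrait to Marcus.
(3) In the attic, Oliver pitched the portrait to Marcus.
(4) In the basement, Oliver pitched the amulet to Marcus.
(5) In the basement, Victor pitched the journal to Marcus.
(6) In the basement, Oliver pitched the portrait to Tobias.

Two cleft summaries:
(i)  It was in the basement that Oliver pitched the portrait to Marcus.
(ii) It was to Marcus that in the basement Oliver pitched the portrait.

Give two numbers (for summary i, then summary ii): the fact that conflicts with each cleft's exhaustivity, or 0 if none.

3, 6

Summary (i) focuses "in the basement" (the setting); background same agent, thing, recipient (Oliver / the portrait / Marcus). Fact (3) matches that background with setting = in the attic — refutes (i).
Summary (ii) focuses "Marcus" (the recipient); background same agent, thing, setting (Oliver / the portrait / in the basement). Fact (6) matches that background with recipient = Tobias — refutes (ii).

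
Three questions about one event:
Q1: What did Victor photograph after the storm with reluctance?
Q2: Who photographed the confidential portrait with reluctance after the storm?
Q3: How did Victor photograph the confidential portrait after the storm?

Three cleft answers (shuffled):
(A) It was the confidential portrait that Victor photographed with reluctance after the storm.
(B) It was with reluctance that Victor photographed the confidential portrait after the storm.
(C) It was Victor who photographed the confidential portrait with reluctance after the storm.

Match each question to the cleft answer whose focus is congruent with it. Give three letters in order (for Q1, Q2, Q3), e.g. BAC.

Q1 asks about the direct object; cleft (A) focuses "the confidential portrait", which is the direct object — so Q1 → A.
Q2 asks about the subject (agent); cleft (C) focuses "Victor", which is the subject (agent) — so Q2 → C.
Q3 asks about the manner; cleft (B) focuses "with reluctance", which is the manner — so Q3 → B.
Mapping: Q1→A, Q2→C, Q3→B.

ACB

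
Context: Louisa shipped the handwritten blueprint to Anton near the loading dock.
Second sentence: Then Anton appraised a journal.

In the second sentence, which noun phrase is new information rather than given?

a journal

"Anton" in the second sentence is given — already mentioned in the context.
"a journal" has no antecedent in the context; it is discourse-new (the indefinite article also signals a new referent).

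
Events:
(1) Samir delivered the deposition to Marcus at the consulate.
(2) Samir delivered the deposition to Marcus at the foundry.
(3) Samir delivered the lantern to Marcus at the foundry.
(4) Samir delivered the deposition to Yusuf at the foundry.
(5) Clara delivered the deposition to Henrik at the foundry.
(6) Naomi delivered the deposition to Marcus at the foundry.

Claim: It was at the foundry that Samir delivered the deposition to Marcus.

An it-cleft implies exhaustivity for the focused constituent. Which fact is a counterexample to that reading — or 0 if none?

The cleft puts "at the foundry" in focus and presupposes the open proposition with same agent, thing, recipient (Samir / the deposition / Marcus).
The exhaustive reading says no other setting fits that background.
Fact (1) shares the background but with setting = at the consulate; exhaustivity is violated.

1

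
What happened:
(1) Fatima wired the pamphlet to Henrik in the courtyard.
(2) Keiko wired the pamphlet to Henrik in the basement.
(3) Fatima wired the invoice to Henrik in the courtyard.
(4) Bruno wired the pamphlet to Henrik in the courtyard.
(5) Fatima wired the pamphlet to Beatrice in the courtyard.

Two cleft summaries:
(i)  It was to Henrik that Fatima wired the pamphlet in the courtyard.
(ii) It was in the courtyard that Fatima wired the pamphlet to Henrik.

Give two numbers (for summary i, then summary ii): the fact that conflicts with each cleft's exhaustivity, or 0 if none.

Summary (i) focuses "Henrik" (the recipient); background agent = Fatima, thing = the pamphlet, setting = in the courtyard. Fact (5) matches that background with recipient = Beatrice — refutes (i).
Summary (ii) focuses "in the courtyard" (the setting); background agent = Fatima, thing = the pamphlet, recipient = Henrik. No fact matches that background with a different setting, so 0.

5, 0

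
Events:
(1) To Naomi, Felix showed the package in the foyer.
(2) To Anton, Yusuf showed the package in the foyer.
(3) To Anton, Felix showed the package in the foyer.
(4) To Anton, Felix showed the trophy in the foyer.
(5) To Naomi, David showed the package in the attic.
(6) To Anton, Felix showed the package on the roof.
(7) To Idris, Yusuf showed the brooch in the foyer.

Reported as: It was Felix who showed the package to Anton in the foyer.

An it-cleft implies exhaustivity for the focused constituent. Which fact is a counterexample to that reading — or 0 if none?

Focus of the cleft: "Felix" (the agent). Presupposed background: thing = the package, recipient = Anton, setting = in the foyer.
Exhaustivity: Felix is the only agent satisfying that background.
But fact (2) also has thing = the package, recipient = Anton, setting = in the foyer, with agent = Yusuf — so the exhaustive reading fails.

2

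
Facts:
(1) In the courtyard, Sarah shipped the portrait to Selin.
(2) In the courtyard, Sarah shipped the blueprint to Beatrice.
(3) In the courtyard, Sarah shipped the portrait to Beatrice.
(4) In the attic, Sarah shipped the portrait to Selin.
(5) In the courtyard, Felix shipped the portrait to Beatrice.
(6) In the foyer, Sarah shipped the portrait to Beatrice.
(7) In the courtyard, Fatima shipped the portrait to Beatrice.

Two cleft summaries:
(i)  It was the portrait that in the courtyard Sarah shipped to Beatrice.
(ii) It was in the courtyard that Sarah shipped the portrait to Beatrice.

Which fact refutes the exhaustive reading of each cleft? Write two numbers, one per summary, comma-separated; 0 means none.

(i): focus "the portrait". Looking for agent = Sarah, recipient = Beatrice, setting = in the courtyard with some other thing — fact (2) has the blueprint there. Refuted.
(ii): focus "in the courtyard". Looking for agent = Sarah, thing = the portrait, recipient = Beatrice with some other setting — fact (6) has in the foyer there. Refuted.

2, 6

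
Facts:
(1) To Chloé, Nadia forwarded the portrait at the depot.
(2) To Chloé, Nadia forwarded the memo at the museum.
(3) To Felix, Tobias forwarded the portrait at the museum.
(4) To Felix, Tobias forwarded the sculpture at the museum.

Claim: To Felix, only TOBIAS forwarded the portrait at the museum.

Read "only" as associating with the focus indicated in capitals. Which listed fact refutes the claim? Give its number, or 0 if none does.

The capitals mark "Tobias" as focus. So "only" rules out other agents, with the rest (same thing, recipient, setting (the portrait / Felix / at the museum)) as background.
No fact matches same thing, recipient, setting (the portrait / Felix / at the museum) with a different agent — every other fact differs on at least one backgrounded slot. So no fact refutes it.

0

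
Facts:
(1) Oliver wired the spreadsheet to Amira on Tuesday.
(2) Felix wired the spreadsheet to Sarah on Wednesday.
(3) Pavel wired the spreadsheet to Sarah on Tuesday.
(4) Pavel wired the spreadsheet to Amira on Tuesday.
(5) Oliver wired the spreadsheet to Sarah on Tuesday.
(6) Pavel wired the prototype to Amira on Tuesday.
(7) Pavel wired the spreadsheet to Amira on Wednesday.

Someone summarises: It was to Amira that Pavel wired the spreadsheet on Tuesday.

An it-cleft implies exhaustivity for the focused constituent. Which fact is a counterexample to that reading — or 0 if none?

The cleft puts "Amira" in focus and presupposes the open proposition with agent = Pavel, thing = the spreadsheet, setting = on Tuesday.
The exhaustive reading says no other recipient fits that background.
But fact (3) also has agent = Pavel, thing = the spreadsheet, setting = on Tuesday, with recipient = Sarah — so the exhaustive reading fails.

3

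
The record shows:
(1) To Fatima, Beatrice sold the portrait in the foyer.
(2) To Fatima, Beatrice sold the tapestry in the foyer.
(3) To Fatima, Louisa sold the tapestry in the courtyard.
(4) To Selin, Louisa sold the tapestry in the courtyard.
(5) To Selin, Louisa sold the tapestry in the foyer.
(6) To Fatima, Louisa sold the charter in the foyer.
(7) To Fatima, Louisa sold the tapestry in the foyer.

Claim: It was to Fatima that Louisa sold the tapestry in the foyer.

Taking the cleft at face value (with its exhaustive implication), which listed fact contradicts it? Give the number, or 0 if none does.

Focus of the cleft: "Fatima" (the recipient). Presupposed background: agent = Louisa, thing = the tapestry, setting = in the foyer.
The exhaustive reading says no other recipient fits that background.
But fact (5) also has agent = Louisa, thing = the tapestry, setting = in the foyer, with recipient = Selin — so the exhaustive reading fails.

5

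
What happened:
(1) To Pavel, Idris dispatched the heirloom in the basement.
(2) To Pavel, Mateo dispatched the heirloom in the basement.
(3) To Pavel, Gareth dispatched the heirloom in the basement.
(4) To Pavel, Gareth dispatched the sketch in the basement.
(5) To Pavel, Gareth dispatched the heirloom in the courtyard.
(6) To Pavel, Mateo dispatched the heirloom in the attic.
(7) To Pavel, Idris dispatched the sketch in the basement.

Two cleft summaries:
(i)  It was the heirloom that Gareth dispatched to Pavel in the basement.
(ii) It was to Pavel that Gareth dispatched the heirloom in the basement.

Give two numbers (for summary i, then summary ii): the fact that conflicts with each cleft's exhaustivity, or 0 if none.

(i): focus "the heirloom". Looking for agent = Gareth, recipient = Pavel, setting = in the basement with some other thing — fact (4) has the sketch there. Refuted.
(ii): focus "Pavel". No fact shares agent = Gareth, thing = the heirloom, setting = in the basement with a different recipient. 0.

4, 0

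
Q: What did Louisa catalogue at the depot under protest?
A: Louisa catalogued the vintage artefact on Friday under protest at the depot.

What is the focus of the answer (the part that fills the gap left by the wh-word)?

The wh-word "what" asks about the direct object.
In the answer, "Louisa", "at the depot" and "under protest" are given — repeated from the question.
"on Friday" is also new, but it specifies the time, which is not what the question asks about — so it is not the focus.
The constituent filling the direct object gap is "the vintage artefact"; that is the focus.

the vintage artefact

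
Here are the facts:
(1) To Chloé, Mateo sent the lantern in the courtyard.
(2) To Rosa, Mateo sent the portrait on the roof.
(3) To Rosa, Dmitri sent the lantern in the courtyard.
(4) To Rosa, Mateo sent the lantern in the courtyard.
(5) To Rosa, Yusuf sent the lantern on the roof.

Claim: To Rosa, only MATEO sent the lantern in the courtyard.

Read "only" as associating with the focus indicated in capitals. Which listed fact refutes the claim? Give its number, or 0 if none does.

3

Focus (in capitals) is "Mateo" — the agent. "Only" excludes alternative agents while holding fixed the lantern as thing and Rosa as recipient and in the courtyard as setting.
Fact (3) matches on the lantern as thing and Rosa as recipient and in the courtyard as setting, but has agent = Dmitri instead. That refutes the claim.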